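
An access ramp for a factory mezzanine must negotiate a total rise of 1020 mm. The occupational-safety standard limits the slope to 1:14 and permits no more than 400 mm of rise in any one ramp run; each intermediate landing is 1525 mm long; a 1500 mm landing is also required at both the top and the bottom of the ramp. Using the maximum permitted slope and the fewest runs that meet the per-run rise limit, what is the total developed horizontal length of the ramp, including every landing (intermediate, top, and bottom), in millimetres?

20330 mm

1020 / 400 = 2.55, so 3 ramp runs are needed. That means 2 intermediate landings.
Horizontal run for 1020 mm of rise at 1:14 is 1020 × 14 = 14280 mm.
2 intermediate landings contribute 2 × 1525 = 3050 mm.
Top and bottom landings: 2 × 1500 = 3000 mm.
Total = 14280 + 3050 + 3000 = 20330 mm.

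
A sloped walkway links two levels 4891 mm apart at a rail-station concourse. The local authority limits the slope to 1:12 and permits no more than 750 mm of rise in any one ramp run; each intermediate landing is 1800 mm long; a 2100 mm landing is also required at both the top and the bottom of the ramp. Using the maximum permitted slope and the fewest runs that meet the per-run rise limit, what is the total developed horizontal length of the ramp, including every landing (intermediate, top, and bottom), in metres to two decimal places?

At most 750 each: 4891/750 = 6.52, giving 7 ramp runs. That means 6 intermediate landings.
Ramp run (horizontal) at 1:12: 4891 × 12 = 58692 mm.
Intermediate landings: 6 × 1800 = 10800 mm.
Top and bottom landings: 2 × 2100 = 4200 mm.
Total = 58692 + 10800 + 4200 = 73692 mm.
= 73.69 m.

73.69 m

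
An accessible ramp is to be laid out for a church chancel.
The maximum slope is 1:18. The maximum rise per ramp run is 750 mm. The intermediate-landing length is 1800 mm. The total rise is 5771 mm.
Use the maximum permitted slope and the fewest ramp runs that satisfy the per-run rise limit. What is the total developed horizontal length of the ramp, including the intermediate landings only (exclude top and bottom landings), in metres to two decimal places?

116.48 m

At most 750 each: 5771/750 = 7.69, giving 8 ramp runs. That means 7 intermediate landings.
Ramp run (horizontal) at 1:18: 5771 × 18 = 103878 mm.
Intermediate landings: 7 × 1800 = 12600 mm.
Developed length = 103878 + 12600 = 116478 mm.
= 116.48 m.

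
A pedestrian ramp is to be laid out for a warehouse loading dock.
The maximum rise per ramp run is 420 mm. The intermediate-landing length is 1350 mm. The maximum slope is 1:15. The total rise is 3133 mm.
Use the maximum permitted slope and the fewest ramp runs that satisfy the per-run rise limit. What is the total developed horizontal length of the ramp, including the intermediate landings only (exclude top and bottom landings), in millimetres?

56445 mm

3133 / 420 = 7.460 → round up to 8 ramp runs. That means 7 intermediate landings.
Horizontal run for 3133 mm of rise at 1:15 is 3133 × 15 = 46995 mm.
Intermediate landings: 7 × 1350 = 9450 mm.
Total developed length = 46995 + 9450 = 56445 mm.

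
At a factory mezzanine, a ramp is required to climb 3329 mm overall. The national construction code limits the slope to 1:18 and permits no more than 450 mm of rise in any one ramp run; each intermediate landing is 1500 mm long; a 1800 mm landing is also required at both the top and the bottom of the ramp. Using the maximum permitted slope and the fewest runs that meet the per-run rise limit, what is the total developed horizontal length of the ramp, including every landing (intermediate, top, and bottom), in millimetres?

74022 mm

3329 / 450 = 7.398 → round up to 8 ramp runs. That means 7 intermediate landings.
Horizontal run for 3329 mm of rise at 1:18 is 3329 × 18 = 59922 mm.
Intermediate landings: 7 × 1500 = 10500 mm.
Top and bottom landings: 2 × 1800 = 3600 mm.
Total = 59922 + 10500 + 3600 = 74022 mm.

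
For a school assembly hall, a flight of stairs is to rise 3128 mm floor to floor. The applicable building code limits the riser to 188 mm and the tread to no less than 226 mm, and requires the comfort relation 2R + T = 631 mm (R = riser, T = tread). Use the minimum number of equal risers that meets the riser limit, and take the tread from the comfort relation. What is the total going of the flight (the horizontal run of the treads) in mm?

At most 188 each: 3128/188 = 16.64, giving 17 risers.
R = 3128 ÷ 17 = 184 mm.
T = 631 − 2·184 = 263 mm, which satisfies the 226 mm minimum.
17 risers give 16 treads; going = 16 × 263 = 4208 mm.

4208 mm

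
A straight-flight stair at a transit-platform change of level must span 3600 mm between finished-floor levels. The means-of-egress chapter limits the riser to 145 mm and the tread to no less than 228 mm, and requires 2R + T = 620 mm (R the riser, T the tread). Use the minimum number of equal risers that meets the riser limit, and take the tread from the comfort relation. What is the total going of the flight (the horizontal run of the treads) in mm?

7968 mm

3600 / 145 = 24.828 → round up to 25 risers.
R = 3600 ÷ 25 = 144 mm.
T = 620 − 2·144 = 332 mm, which satisfies the 228 mm minimum.
25 risers give 24 treads; going = 24 × 332 = 7968 mm.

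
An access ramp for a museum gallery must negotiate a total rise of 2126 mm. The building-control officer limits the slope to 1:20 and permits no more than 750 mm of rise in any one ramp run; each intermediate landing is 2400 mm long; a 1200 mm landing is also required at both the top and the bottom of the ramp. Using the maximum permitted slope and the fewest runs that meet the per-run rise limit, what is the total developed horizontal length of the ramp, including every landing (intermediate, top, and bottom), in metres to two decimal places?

2126 / 750 = 2.835 → round up to 3 ramp runs. That means 2 intermediate landings.
Horizontal run for 2126 mm of rise at 1:20 is 2126 × 20 = 42520 mm.
2 intermediate landings contribute 2 × 2400 = 4800 mm.
Top and bottom landings: 2 × 1200 = 2400 mm.
Total = 42520 + 4800 + 2400 = 49720 mm.
= 49.72 m.

49.72 m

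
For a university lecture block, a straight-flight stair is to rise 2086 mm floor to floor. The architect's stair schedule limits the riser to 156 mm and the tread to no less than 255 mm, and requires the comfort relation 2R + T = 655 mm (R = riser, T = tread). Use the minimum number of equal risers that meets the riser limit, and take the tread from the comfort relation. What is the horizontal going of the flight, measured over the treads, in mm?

4641 mm

⌈2086/156⌉ = 14 risers.
Each riser is 2086/14 = 149 mm (≤ 156 mm).
Tread T = 655 − 2 × 149 = 357 mm (≥ 255 mm).
14 risers give 13 treads; going = 13 × 357 = 4641 mm.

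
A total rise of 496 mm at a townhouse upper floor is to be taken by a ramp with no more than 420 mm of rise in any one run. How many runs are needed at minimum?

2 runs

⌈496/420⌉ = 2 ramp runs.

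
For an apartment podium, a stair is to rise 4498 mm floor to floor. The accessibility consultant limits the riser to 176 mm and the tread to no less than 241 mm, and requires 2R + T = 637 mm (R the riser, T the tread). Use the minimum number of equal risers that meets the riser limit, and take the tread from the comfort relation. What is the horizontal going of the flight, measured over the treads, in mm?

7275 mm

⌈4498/176⌉ = 26 risers.
R = 4498 ÷ 26 = 173 mm.
Tread T = 637 − 2 × 173 = 291 mm (≥ 241 mm).
Going = (26 − 1) × 291 = 7275 mm.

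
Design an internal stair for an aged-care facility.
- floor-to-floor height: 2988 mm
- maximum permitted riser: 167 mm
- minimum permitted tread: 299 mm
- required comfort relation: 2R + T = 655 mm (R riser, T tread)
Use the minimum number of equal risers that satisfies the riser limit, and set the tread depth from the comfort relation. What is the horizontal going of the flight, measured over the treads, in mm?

5491 mm

2988 / 167 = 17.89, so 18 risers are needed.
Riser R = 2988 / 18 = 166 mm, within the 167 mm limit.
Tread T = 655 − 2 × 166 = 323 mm (≥ 299 mm).
Treads = 18 − 1 = 17; going = 17 × 323 = 5491 mm.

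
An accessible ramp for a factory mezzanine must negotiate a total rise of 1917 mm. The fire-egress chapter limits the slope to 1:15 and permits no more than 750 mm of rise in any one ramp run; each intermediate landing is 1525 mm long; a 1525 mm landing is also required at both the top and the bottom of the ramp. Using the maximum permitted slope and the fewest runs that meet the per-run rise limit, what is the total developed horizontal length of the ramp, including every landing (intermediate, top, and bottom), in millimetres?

34855 mm

1917 / 750 = 2.556 → round up to 3 ramp runs. That means 2 intermediate landings.
Ramp run (horizontal) at 1:15: 1917 × 15 = 28755 mm.
2 intermediate landings contribute 2 × 1525 = 3050 mm.
Top and bottom landings: 2 × 1525 = 3050 mm.
Total = 28755 + 3050 + 3050 = 34855 mm.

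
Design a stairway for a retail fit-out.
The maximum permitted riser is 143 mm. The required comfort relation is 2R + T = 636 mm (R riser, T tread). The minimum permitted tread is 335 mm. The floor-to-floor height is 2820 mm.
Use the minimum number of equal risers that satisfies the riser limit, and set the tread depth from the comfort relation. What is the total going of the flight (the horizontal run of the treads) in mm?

At most 143 each: 2820/143 = 19.72, giving 20 risers.
Riser R = 2820 / 20 = 141 mm, within the 143 mm limit.
T = 636 − 2·141 = 354 mm, which satisfies the 335 mm minimum.
Treads = 20 − 1 = 19; going = 19 × 354 = 6726 mm.

6726 mm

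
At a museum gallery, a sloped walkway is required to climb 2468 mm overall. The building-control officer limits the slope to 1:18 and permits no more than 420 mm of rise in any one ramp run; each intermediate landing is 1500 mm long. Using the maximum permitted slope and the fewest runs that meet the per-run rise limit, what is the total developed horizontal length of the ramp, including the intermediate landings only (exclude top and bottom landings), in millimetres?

51924 mm

At most 420 each: 2468/420 = 5.88, giving 6 ramp runs. That means 5 intermediate landings.
Horizontal run for 2468 mm of rise at 1:18 is 2468 × 18 = 44424 mm.
Intermediate landings: 5 × 1500 = 7500 mm.
Total developed length = 44424 + 7500 = 51924 mm.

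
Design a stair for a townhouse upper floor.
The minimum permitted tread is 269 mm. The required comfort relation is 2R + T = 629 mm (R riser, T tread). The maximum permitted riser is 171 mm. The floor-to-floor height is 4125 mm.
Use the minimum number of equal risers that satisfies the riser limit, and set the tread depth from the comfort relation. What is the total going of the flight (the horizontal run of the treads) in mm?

7176 mm

4125 / 171 = 24.123 → round up to 25 risers.
Riser R = 4125 / 25 = 165 mm, within the 171 mm limit.
T = 629 − 2·165 = 299 mm, which satisfies the 269 mm minimum.
Going = (25 − 1) × 299 = 7176 mm.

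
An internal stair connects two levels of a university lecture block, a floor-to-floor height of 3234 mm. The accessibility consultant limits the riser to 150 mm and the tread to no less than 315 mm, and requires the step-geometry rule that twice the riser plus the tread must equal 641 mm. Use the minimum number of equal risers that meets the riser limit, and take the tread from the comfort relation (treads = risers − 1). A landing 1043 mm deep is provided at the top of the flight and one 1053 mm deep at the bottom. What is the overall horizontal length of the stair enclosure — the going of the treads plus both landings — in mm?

⌈3234/150⌉ = 22 risers.
Riser R = 3234 / 22 = 147 mm, within the 150 mm limit.
T = 641 − 2·147 = 347 mm, which satisfies the 315 mm minimum.
22 risers give 21 treads; going = 21 × 347 = 7287 mm.
Add landings: 7287 + 1043 + 1053 = 9383 mm.

9383 mm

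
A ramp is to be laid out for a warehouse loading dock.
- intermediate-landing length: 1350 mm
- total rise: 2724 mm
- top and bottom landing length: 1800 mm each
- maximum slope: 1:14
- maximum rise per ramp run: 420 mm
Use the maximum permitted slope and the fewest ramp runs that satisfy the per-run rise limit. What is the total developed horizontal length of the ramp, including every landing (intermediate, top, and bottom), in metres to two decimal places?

49.84 m

⌈2724/420⌉ = 7 ramp runs. That means 6 intermediate landings.
Ramp run (horizontal) at 1:14: 2724 × 14 = 38136 mm.
Intermediate landings: 6 × 1350 = 8100 mm.
Top and bottom landings: 2 × 1800 = 3600 mm.
Total = 38136 + 8100 + 3600 = 49836 mm.
= 49.84 m.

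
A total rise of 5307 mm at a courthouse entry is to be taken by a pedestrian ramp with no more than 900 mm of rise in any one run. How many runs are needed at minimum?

5307 / 900 = 5.90, so 6 ramp runs are needed.

6 runs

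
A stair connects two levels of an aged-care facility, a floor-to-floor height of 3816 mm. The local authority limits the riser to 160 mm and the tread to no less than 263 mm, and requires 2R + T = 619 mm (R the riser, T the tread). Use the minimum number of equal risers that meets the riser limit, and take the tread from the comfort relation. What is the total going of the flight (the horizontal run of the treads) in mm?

3816 / 160 = 23.85, so 24 risers are needed.
R = 3816 ÷ 24 = 159 mm.
T = 619 − 2·159 = 301 mm, which satisfies the 263 mm minimum.
24 risers give 23 treads; going = 23 × 301 = 6923 mm.

6923 mm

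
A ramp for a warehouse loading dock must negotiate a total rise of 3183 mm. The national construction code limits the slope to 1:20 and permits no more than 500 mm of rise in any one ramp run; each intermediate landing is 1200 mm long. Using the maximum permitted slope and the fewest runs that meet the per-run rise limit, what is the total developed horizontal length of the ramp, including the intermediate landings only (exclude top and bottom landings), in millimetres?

⌈3183/500⌉ = 7 ramp runs. That means 6 intermediate landings.
Horizontal run for 3183 mm of rise at 1:20 is 3183 × 20 = 63660 mm.
6 intermediate landings contribute 6 × 1200 = 7200 mm.
Developed length = 63660 + 7200 = 70860 mm.

70860 mm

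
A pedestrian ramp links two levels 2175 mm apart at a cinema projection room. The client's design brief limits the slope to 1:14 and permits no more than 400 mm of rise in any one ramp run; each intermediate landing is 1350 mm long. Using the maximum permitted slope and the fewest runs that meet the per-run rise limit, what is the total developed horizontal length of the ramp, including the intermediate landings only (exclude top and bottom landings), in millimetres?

2175 / 400 = 5.44, so 6 ramp runs are needed. That means 5 intermediate landings.
Ramp run (horizontal) at 1:14: 2175 × 14 = 30450 mm.
Intermediate landings: 5 × 1350 = 6750 mm.
Total developed length = 30450 + 6750 = 37200 mm.

37200 mm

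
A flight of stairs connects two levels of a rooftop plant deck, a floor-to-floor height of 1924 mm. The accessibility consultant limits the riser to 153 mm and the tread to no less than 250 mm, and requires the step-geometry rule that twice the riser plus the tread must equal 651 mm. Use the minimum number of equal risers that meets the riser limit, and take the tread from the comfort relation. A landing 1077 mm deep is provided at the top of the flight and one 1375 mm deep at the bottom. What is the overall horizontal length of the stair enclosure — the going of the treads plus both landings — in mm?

6712 mm

⌈1924/153⌉ = 13 risers.
R = 1924 ÷ 13 = 148 mm.
Tread T = 651 − 2 × 148 = 355 mm (≥ 250 mm).
13 risers give 12 treads; going = 12 × 355 = 4260 mm.
Enclosure = 4260 + 1077 + 1375 = 6712 mm.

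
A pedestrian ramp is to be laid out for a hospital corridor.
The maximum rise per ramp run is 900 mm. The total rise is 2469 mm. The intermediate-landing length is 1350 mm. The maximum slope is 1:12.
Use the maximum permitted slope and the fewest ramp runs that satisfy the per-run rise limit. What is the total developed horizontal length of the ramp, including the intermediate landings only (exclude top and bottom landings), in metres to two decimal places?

32.33 m

2469 / 900 = 2.74, so 3 ramp runs are needed. That means 2 intermediate landings.
Horizontal run for 2469 mm of rise at 1:12 is 2469 × 12 = 29628 mm.
2 intermediate landings contribute 2 × 1350 = 2700 mm.
Total developed length = 29628 + 2700 = 32328 mm.
= 32.33 m.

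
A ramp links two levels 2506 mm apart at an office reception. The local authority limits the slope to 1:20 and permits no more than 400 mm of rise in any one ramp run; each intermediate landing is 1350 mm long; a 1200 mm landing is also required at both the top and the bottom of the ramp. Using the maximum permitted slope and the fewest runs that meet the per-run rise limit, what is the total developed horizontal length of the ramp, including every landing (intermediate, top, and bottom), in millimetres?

60620 mm

2506 / 400 = 6.26, so 7 ramp runs are needed. That means 6 intermediate landings.
Ramp run (horizontal) at 1:20: 2506 × 20 = 50120 mm.
Intermediate landings: 6 × 1350 = 8100 mm.
Top and bottom landings: 2 × 1200 = 2400 mm.
Total = 50120 + 8100 + 2400 = 60620 mm.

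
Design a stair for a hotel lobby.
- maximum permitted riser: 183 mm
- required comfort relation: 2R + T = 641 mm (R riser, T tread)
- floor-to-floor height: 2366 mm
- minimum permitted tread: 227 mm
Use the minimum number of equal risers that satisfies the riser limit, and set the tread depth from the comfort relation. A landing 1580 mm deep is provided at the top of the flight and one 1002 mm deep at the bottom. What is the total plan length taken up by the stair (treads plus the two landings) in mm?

⌈2366/183⌉ = 13 risers.
R = 2366 ÷ 13 = 182 mm.
Tread T = 641 − 2 × 182 = 277 mm (≥ 227 mm).
Treads = 13 − 1 = 12; going = 12 × 277 = 3324 mm.
Add landings: 3324 + 1580 + 1002 = 5906 mm.

5906 mm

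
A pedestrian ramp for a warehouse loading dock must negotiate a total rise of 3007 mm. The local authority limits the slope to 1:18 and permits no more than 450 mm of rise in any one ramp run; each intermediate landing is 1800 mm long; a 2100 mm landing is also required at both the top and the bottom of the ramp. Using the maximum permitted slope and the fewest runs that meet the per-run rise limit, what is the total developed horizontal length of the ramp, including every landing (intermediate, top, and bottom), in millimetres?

3007 / 450 = 6.68, so 7 ramp runs are needed. That means 6 intermediate landings.
Horizontal run for 3007 mm of rise at 1:18 is 3007 × 18 = 54126 mm.
Intermediate landings: 6 × 1800 = 10800 mm.
Top and bottom landings: 2 × 2100 = 4200 mm.
Total = 54126 + 10800 + 4200 = 69126 mm.

69126 mm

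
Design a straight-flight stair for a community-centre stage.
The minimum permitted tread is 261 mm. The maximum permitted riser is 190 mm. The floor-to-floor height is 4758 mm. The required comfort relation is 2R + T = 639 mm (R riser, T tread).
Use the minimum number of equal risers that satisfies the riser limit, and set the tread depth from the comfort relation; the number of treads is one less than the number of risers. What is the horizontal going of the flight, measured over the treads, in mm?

6825 mm

At most 190 each: 4758/190 = 25.04, giving 26 risers.
Each riser is 4758/26 = 183 mm (≤ 190 mm).
T = 639 − 2·183 = 273 mm, which satisfies the 261 mm minimum.
26 risers give 25 treads; going = 25 × 273 = 6825 mm.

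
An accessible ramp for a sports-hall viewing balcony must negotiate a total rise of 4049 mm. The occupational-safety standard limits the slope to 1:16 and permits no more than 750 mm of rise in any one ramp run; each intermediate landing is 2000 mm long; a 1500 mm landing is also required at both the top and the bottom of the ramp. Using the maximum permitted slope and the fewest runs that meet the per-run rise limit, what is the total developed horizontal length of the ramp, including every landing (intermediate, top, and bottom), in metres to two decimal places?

77.78 m

⌈4049/750⌉ = 6 ramp runs. That means 5 intermediate landings.
Horizontal run for 4049 mm of rise at 1:16 is 4049 × 16 = 64784 mm.
5 intermediate landings contribute 5 × 2000 = 10000 mm.
Top and bottom landings: 2 × 1500 = 3000 mm.
Total = 64784 + 10000 + 3000 = 77784 mm.
= 77.78 m.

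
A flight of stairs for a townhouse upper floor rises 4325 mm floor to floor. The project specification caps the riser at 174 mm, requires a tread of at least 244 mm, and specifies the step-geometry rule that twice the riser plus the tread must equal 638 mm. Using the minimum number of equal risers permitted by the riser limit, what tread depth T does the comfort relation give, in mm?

At most 174 each: 4325/174 = 24.86, giving 25 risers.
Riser R = 4325 / 25 = 173 mm, within the 174 mm limit.
T = 638 − 2·173 = 292 mm, which satisfies the 244 mm minimum.

292 mm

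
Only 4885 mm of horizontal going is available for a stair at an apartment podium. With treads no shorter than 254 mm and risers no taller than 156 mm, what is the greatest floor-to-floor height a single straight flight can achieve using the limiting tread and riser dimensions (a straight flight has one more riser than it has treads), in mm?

3120 mm

4885 / 254 = 19.23, so 19 treads fit.
Risers = treads + 1 = 20.
Maximum height = 20 × 156 = 3120 mm.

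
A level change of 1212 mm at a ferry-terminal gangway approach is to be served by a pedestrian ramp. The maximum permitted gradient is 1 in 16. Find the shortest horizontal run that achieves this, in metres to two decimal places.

19.39 m

At 1:16 the run is 16 × 1212 = 19392 mm.
19392 mm = 19.39 m.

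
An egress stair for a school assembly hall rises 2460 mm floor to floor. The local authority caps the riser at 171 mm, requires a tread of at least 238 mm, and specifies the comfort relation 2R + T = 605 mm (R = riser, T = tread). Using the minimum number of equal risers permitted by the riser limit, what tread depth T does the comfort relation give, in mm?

At most 171 each: 2460/171 = 14.39, giving 15 risers.
Each riser is 2460/15 = 164 mm (≤ 171 mm).
Tread T = 605 − 2 × 164 = 277 mm (≥ 238 mm).

277 mm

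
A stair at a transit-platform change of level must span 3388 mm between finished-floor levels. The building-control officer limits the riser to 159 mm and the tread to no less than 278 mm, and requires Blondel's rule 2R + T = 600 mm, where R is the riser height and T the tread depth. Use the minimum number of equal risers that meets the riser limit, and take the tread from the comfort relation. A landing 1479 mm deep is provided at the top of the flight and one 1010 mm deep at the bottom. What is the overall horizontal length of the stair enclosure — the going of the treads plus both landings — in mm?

8621 mm

At most 159 each: 3388/159 = 21.31, giving 22 risers.
R = 3388 ÷ 22 = 154 mm.
Tread T = 600 − 2 × 154 = 292 mm (≥ 278 mm).
Treads = 22 − 1 = 21; going = 21 × 292 = 6132 mm.
Add landings: 6132 + 1479 + 1010 = 8621 mm.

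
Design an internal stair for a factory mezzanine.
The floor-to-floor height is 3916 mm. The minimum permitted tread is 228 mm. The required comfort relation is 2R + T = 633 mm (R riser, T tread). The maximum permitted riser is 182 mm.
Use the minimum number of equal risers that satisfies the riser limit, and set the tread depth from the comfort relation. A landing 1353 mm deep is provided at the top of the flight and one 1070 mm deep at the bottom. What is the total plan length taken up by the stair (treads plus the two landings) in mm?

3916 / 182 = 21.516 → round up to 22 risers.
Riser R = 3916 / 22 = 178 mm, within the 182 mm limit.
Tread T = 633 − 2 × 178 = 277 mm (≥ 228 mm).
22 risers give 21 treads; going = 21 × 277 = 5817 mm.
Enclosure = 5817 + 1353 + 1070 = 8240 mm.

8240 mm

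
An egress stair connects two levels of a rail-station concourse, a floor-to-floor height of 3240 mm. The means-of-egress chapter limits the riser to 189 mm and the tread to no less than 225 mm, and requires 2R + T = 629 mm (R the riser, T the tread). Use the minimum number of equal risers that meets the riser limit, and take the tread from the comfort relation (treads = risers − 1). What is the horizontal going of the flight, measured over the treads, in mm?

At most 189 each: 3240/189 = 17.14, giving 18 risers.
Each riser is 3240/18 = 180 mm (≤ 189 mm).
Tread T = 629 − 2 × 180 = 269 mm (≥ 225 mm).
Treads = 18 − 1 = 17; going = 17 × 269 = 4573 mm.

4573 mm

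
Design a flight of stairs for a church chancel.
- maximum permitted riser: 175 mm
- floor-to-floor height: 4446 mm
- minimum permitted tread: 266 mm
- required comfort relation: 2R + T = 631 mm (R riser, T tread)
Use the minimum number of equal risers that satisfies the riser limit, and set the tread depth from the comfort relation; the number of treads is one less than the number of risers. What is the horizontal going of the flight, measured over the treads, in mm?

4446 / 175 = 25.41, so 26 risers are needed.
Each riser is 4446/26 = 171 mm (≤ 175 mm).
Tread T = 631 − 2 × 171 = 289 mm (≥ 266 mm).
26 risers give 25 treads; going = 25 × 289 = 7225 mm.

7225 mm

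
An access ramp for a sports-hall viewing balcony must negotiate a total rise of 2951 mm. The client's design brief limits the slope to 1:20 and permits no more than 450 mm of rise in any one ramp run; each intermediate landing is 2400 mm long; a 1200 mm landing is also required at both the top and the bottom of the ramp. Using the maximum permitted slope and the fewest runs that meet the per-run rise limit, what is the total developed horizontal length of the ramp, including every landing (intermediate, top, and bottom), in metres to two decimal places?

⌈2951/450⌉ = 7 ramp runs. That means 6 intermediate landings.
Ramp run (horizontal) at 1:20: 2951 × 20 = 59020 mm.
Intermediate landings: 6 × 2400 = 14400 mm.
Top and bottom landings: 2 × 1200 = 2400 mm.
Total = 59020 + 14400 + 2400 = 75820 mm.
= 75.82 m.

75.82 m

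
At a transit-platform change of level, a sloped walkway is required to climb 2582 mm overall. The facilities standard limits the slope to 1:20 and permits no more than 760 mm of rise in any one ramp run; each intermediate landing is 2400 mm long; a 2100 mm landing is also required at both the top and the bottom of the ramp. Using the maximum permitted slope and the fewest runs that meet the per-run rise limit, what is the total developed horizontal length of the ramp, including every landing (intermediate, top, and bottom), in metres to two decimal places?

63.04 m

2582 / 760 = 3.397 → round up to 4 ramp runs. That means 3 intermediate landings.
Ramp run (horizontal) at 1:20: 2582 × 20 = 51640 mm.
Intermediate landings: 3 × 2400 = 7200 mm.
Top and bottom landings: 2 × 2100 = 4200 mm.
Total = 51640 + 7200 + 4200 = 63040 mm.
= 63.04 m.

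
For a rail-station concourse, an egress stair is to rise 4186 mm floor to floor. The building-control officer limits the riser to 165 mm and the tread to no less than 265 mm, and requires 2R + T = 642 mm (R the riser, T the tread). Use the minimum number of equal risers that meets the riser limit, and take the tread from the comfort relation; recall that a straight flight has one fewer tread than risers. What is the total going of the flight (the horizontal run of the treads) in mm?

4186 / 165 = 25.37, so 26 risers are needed.
Riser R = 4186 / 26 = 161 mm, within the 165 mm limit.
T = 642 − 2·161 = 320 mm, which satisfies the 265 mm minimum.
26 risers give 25 treads; going = 25 × 320 = 8000 mm.

8000 mm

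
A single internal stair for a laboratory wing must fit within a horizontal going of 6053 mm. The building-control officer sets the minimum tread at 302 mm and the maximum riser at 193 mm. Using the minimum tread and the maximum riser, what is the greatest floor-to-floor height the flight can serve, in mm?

4053 mm

Treads that fit: ⌊6053 / 302⌋ = 20.
Risers = treads + 1 = 21.
Maximum height = 21 × 193 = 4053 mm.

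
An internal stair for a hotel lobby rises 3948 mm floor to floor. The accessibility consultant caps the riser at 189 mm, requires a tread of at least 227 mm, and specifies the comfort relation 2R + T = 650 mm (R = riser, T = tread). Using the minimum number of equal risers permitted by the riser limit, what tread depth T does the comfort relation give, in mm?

At most 189 each: 3948/189 = 20.89, giving 21 risers.
R = 3948 ÷ 21 = 188 mm.
T = 650 − 2·188 = 274 mm, which satisfies the 227 mm minimum.

274 mm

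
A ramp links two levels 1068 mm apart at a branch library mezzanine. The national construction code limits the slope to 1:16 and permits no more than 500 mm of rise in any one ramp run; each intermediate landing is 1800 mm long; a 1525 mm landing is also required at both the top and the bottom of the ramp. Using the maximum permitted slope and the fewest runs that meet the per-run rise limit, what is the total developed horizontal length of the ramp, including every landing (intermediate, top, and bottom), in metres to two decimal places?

1068 / 500 = 2.136 → round up to 3 ramp runs. That means 2 intermediate landings.
Horizontal run for 1068 mm of rise at 1:16 is 1068 × 16 = 17088 mm.
2 intermediate landings contribute 2 × 1800 = 3600 mm.
Top and bottom landings: 2 × 1525 = 3050 mm.
Total = 17088 + 3600 + 3050 = 23738 mm.
= 23.74 m.

23.74 m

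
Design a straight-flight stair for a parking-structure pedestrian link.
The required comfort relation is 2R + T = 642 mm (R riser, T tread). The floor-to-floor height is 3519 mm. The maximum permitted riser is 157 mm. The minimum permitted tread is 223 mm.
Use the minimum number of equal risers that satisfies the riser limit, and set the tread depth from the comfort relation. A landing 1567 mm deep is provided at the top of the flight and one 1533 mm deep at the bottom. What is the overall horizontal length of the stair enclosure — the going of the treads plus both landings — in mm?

10492 mm

⌈3519/157⌉ = 23 risers.
Riser R = 3519 / 23 = 153 mm, within the 157 mm limit.
Tread T = 642 − 2 × 153 = 336 mm (≥ 223 mm).
23 risers give 22 treads; going = 22 × 336 = 7392 mm.
Enclosure = 7392 + 1567 + 1533 = 10492 mm.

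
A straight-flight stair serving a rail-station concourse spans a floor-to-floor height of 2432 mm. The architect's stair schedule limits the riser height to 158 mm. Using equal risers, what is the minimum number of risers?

⌈2432/158⌉ = 16 risers.

16 risers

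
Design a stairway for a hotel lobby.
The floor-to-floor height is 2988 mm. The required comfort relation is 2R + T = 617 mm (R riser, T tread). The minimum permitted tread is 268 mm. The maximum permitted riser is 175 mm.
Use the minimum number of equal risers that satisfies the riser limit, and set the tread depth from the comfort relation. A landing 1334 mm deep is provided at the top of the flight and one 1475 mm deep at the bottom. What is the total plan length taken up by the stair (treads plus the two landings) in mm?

7654 mm

At most 175 each: 2988/175 = 17.07, giving 18 risers.
Each riser is 2988/18 = 166 mm (≤ 175 mm).
Tread T = 617 − 2 × 166 = 285 mm (≥ 268 mm).
Treads = 18 − 1 = 17; going = 17 × 285 = 4845 mm.
Enclosure = 4845 + 1334 + 1475 = 7654 mm.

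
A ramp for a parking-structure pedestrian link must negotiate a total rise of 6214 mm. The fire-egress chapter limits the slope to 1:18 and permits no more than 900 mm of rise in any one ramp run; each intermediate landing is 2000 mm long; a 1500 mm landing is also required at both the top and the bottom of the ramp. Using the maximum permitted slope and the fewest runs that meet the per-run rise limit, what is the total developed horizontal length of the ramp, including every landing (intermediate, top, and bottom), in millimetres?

6214 / 900 = 6.904 → round up to 7 ramp runs. That means 6 intermediate landings.
Ramp run (horizontal) at 1:18: 6214 × 18 = 111852 mm.
Intermediate landings: 6 × 2000 = 12000 mm.
Top and bottom landings: 2 × 1500 = 3000 mm.
Total = 111852 + 12000 + 3000 = 126852 mm.

126852 mm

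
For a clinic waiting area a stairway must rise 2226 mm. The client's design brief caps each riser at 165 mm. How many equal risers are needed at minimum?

14 risers

⌈2226/165⌉ = 14 risers.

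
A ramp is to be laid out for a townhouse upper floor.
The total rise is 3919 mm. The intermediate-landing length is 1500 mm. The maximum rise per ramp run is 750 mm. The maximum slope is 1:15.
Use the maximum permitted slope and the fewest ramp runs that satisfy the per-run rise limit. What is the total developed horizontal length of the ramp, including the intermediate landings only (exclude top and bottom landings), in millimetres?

3919 / 750 = 5.23, so 6 ramp runs are needed. That means 5 intermediate landings.
Horizontal run for 3919 mm of rise at 1:15 is 3919 × 15 = 58785 mm.
Intermediate landings: 5 × 1500 = 7500 mm.
Total developed length = 58785 + 7500 = 66285 mm.

66285 mm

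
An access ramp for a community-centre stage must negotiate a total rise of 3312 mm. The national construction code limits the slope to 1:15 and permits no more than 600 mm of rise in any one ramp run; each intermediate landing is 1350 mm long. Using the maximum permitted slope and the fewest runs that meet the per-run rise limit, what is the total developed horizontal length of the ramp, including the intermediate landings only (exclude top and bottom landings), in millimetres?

⌈3312/600⌉ = 6 ramp runs. That means 5 intermediate landings.
Ramp run (horizontal) at 1:15: 3312 × 15 = 49680 mm.
Intermediate landings: 5 × 1350 = 6750 mm.
Developed length = 49680 + 6750 = 56430 mm.

56430 mm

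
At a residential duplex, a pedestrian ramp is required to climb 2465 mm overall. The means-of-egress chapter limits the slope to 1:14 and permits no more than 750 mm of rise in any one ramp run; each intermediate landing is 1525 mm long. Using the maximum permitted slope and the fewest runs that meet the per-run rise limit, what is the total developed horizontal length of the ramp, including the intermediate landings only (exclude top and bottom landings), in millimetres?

39085 mm

⌈2465/750⌉ = 4 ramp runs. That means 3 intermediate landings.
Ramp run (horizontal) at 1:14: 2465 × 14 = 34510 mm.
3 intermediate landings contribute 3 × 1525 = 4575 mm.
Total developed length = 34510 + 4575 = 39085 mm.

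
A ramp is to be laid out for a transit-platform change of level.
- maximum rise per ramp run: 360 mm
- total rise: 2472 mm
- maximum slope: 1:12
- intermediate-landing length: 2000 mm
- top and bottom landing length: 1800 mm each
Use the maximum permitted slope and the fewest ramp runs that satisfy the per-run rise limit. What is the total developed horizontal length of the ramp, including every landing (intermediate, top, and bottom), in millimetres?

⌈2472/360⌉ = 7 ramp runs. That means 6 intermediate landings.
Horizontal run for 2472 mm of rise at 1:12 is 2472 × 12 = 29664 mm.
6 intermediate landings contribute 6 × 2000 = 12000 mm.
Top and bottom landings: 2 × 1800 = 3600 mm.
Total = 29664 + 12000 + 3600 = 45264 mm.

45264 mm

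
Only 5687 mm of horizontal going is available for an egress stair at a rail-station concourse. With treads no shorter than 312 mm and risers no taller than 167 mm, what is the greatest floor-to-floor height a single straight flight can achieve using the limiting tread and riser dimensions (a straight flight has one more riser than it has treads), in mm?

Treads that fit: ⌊5687 / 312⌋ = 18.
Risers = treads + 1 = 19.
Maximum height = 19 × 167 = 3173 mm.

3173 mm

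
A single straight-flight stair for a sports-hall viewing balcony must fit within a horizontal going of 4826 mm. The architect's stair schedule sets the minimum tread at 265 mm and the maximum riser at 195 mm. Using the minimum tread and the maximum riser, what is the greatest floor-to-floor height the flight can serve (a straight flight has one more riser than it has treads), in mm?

4826 / 265 = 18.21, so 18 treads fit.
Risers = treads + 1 = 19.
Maximum height = 19 × 195 = 3705 mm.

3705 mm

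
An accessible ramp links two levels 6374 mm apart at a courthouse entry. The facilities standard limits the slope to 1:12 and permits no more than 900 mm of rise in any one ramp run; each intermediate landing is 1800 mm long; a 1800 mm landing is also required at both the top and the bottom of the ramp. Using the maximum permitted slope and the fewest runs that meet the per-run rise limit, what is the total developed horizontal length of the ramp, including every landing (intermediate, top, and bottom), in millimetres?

92688 mm

⌈6374/900⌉ = 8 ramp runs. That means 7 intermediate landings.
Horizontal run for 6374 mm of rise at 1:12 is 6374 × 12 = 76488 mm.
7 intermediate landings contribute 7 × 1800 = 12600 mm.
Top and bottom landings: 2 × 1800 = 3600 mm.
Total = 76488 + 12600 + 3600 = 92688 mm.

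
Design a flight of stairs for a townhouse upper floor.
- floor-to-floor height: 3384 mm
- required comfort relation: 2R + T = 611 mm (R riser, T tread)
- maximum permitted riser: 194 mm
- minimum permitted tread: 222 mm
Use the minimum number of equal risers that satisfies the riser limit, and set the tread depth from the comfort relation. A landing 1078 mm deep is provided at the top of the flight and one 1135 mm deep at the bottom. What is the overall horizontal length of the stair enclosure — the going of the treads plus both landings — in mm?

⌈3384/194⌉ = 18 risers.
Each riser is 3384/18 = 188 mm (≤ 194 mm).
Tread T = 611 − 2 × 188 = 235 mm (≥ 222 mm).
Going = (18 − 1) × 235 = 3995 mm.
Add landings: 3995 + 1078 + 1135 = 6208 mm.

6208 mm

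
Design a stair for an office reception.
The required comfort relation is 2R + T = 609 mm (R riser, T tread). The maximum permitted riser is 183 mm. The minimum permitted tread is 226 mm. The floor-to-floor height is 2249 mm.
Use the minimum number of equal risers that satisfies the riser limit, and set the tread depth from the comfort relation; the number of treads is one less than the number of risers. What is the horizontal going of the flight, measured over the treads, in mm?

2249 / 183 = 12.290 → round up to 13 risers.
R = 2249 ÷ 13 = 173 mm.
T = 609 − 2·173 = 263 mm, which satisfies the 226 mm minimum.
13 risers give 12 treads; going = 12 × 263 = 3156 mm.

3156 mm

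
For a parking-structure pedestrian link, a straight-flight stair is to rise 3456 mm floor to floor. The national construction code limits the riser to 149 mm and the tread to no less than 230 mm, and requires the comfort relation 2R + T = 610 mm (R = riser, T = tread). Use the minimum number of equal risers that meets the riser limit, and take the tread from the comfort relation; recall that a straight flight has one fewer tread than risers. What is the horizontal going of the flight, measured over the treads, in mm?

⌈3456/149⌉ = 24 risers.
R = 3456 ÷ 24 = 144 mm.
Tread T = 610 − 2 × 144 = 322 mm (≥ 230 mm).
24 risers give 23 treads; going = 23 × 322 = 7406 mm.

7406 mm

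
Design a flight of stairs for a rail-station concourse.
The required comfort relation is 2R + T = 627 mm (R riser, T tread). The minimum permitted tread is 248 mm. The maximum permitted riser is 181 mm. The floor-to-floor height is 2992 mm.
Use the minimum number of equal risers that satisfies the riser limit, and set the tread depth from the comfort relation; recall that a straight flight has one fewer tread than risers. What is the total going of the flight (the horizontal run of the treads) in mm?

2992 / 181 = 16.53, so 17 risers are needed.
R = 2992 ÷ 17 = 176 mm.
T = 627 − 2·176 = 275 mm, which satisfies the 248 mm minimum.
Treads = 17 − 1 = 16; going = 16 × 275 = 4400 mm.

4400 mm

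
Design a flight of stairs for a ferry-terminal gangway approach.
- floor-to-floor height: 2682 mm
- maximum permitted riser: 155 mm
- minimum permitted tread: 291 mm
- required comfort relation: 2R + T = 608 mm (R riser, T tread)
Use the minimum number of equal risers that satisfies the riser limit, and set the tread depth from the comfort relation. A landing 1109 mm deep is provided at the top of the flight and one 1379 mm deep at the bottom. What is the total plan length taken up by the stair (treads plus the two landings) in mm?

7758 mm

⌈2682/155⌉ = 18 risers.
Each riser is 2682/18 = 149 mm (≤ 155 mm).
T = 608 − 2·149 = 310 mm, which satisfies the 291 mm minimum.
Treads = 18 − 1 = 17; going = 17 × 310 = 5270 mm.
Enclosure = 5270 + 1109 + 1379 = 7758 mm.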